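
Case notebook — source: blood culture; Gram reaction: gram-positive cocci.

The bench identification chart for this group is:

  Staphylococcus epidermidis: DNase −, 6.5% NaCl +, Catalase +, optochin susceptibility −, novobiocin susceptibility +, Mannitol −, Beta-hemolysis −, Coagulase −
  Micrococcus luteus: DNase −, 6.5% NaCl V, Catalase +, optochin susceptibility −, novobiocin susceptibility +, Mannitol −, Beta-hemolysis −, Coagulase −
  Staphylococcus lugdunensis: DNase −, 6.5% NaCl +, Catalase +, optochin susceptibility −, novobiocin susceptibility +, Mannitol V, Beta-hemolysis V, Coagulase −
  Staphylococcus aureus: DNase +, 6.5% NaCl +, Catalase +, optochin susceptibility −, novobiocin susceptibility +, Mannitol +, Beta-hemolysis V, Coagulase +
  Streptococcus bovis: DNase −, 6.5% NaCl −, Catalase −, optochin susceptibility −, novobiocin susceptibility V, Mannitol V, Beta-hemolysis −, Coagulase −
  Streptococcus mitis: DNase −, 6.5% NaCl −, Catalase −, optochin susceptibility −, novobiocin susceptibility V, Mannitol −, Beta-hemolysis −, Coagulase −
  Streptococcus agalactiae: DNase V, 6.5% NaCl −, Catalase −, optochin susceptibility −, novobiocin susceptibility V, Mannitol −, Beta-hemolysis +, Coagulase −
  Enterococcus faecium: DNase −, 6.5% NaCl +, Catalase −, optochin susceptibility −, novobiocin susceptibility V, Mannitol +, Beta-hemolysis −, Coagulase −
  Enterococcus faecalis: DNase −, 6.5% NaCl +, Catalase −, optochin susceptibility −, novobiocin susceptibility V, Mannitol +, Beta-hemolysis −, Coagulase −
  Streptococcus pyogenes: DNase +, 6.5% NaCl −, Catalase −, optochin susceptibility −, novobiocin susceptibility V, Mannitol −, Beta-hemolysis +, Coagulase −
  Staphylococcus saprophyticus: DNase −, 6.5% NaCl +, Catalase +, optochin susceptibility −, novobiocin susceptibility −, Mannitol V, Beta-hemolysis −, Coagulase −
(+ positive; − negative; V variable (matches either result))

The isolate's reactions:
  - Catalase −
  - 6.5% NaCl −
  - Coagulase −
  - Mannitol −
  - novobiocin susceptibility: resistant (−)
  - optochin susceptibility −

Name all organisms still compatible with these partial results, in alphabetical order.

Streptococcus agalactiae, Streptococcus bovis, Streptococcus mitis, Streptococcus pyogenes

novobiocin susceptibility −: excludes Staphylococcus epidermidis, Micrococcus luteus, Staphylococcus lugdunensis, Staphylococcus aureus — 7 left.
optochin susceptibility −: all 7 remaining candidates are consistent.
6.5% NaCl −: excludes Enterococcus faecium, Enterococcus faecalis, Staphylococcus saprophyticus — 4 left.
Coagulase −: all 4 remaining candidates are consistent.
Catalase −: all 4 remaining candidates are consistent.
Mannitol −: all 4 remaining candidates are consistent.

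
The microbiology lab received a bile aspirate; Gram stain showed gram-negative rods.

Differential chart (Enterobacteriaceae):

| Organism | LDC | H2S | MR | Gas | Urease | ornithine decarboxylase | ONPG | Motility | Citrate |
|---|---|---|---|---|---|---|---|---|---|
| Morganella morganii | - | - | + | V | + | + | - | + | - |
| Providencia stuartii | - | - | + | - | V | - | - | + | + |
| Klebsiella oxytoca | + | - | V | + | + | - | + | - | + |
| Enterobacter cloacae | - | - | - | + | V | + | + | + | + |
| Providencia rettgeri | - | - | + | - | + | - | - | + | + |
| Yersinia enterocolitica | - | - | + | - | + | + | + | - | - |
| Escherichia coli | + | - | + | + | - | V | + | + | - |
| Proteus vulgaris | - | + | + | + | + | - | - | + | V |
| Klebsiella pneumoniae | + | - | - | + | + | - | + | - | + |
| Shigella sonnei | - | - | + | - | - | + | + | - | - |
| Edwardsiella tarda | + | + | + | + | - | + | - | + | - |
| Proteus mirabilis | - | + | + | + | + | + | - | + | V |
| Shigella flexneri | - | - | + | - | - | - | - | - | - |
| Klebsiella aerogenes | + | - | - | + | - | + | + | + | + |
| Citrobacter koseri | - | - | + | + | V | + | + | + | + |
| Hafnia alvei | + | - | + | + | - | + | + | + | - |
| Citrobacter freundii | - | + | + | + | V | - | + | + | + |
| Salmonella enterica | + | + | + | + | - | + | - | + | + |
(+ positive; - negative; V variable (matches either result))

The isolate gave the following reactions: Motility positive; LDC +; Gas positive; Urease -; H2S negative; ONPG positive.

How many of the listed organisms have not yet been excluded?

3

H2S -: excludes 5 organisms — 13 left.
Urease -: excludes 5 organisms — 8 left.
ONPG +: excludes Providencia stuartii, Shigella flexneri — 6 left.
Motility +: excludes Shigella sonnei — 5 left.
Gas +: all 5 remaining candidates are consistent.
LDC +: excludes Enterobacter cloacae, Citrobacter koseri — 3 left.
Still consistent: Escherichia coli, Hafnia alvei, Klebsiella aerogenes.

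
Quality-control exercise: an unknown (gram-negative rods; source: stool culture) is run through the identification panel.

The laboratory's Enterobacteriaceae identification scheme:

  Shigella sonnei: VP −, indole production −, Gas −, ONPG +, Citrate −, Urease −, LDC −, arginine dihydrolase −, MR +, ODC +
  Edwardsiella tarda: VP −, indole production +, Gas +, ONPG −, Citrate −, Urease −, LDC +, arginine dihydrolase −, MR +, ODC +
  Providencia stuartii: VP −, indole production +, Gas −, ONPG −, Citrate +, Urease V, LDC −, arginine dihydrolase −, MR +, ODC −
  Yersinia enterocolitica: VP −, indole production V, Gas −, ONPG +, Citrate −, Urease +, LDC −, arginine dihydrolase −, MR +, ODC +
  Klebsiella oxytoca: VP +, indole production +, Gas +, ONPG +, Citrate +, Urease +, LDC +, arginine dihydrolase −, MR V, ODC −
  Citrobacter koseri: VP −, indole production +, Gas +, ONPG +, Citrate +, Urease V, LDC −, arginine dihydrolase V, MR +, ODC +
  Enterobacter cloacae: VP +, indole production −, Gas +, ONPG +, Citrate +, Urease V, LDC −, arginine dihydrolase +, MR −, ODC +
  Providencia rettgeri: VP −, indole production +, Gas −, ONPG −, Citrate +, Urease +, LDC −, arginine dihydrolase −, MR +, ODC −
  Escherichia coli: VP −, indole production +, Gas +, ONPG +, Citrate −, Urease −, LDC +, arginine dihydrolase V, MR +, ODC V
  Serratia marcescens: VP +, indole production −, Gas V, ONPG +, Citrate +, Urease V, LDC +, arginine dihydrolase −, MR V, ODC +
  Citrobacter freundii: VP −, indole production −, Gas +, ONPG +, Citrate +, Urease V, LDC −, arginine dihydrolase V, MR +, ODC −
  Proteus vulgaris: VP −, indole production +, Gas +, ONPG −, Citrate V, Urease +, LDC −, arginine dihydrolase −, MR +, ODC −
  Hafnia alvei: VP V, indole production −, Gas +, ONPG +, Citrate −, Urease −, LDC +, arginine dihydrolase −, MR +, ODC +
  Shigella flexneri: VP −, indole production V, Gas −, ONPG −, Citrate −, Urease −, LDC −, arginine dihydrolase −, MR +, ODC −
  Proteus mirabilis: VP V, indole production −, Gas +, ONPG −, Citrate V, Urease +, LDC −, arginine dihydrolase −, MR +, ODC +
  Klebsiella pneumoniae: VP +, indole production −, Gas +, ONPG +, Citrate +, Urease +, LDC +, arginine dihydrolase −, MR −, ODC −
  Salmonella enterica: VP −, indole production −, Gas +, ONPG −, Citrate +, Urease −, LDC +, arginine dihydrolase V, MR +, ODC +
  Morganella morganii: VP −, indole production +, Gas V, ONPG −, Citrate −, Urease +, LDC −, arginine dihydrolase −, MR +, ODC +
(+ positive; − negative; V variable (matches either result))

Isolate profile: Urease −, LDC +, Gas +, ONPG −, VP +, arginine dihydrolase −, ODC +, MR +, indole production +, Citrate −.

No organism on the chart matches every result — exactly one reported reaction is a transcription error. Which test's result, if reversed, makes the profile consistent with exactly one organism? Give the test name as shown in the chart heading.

As reported, no row in the chart matches all 10 reactions.
Reversing indole production → still no organism matches.
Reversing MR → still no organism matches.
Reversing LDC → still no organism matches.
Reversing ONPG → still no organism matches.
Reversing Citrate → still no organism matches.
Reversing Urease → still no organism matches.
Reversing ODC → still no organism matches.
Reversing arginine dihydrolase → still no organism matches.
Reversing Gas → still no organism matches.
Reversing VP (to −) → unique match: Edwardsiella tarda.

VP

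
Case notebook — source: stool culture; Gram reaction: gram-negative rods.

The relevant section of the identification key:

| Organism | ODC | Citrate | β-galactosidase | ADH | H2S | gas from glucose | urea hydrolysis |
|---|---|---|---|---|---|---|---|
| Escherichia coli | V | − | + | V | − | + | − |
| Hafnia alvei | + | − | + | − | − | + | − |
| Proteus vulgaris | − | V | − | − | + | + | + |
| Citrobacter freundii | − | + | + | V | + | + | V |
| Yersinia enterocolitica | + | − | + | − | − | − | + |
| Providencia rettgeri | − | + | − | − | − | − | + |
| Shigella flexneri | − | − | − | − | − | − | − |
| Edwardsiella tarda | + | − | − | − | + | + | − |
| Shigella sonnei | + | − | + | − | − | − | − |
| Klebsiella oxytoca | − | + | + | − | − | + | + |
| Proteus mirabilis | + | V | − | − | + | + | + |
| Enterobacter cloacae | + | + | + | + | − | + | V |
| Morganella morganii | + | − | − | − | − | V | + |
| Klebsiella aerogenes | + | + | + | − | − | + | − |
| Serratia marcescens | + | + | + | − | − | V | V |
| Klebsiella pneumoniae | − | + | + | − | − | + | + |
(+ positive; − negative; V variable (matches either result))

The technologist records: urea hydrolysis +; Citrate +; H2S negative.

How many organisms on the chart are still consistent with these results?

H2S −: excludes Proteus vulgaris, Citrobacter freundii, Edwardsiella tarda, Proteus mirabilis — 12 left.
Citrate +: excludes 6 organisms — 6 left.
urea hydrolysis +: excludes Klebsiella aerogenes — 5 left.
Still consistent: Enterobacter cloacae, Klebsiella oxytoca, Klebsiella pneumoniae, Providencia rettgeri, Serratia marcescens.

5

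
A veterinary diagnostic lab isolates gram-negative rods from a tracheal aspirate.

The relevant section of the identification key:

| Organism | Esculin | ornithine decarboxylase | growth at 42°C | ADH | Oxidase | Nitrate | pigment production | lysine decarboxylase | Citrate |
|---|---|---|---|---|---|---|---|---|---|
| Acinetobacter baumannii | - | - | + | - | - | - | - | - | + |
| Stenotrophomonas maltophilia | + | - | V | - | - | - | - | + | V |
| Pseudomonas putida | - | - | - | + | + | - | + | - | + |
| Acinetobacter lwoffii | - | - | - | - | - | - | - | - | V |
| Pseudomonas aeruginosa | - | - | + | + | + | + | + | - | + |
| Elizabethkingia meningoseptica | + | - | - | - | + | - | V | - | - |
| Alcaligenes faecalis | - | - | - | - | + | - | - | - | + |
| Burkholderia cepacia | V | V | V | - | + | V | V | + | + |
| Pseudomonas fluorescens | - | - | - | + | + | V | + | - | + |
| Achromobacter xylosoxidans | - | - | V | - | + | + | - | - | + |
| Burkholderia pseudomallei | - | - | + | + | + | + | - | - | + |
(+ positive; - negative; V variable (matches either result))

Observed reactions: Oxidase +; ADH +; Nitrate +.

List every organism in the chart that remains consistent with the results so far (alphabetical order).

Burkholderia pseudomallei, Pseudomonas aeruginosa, Pseudomonas fluorescens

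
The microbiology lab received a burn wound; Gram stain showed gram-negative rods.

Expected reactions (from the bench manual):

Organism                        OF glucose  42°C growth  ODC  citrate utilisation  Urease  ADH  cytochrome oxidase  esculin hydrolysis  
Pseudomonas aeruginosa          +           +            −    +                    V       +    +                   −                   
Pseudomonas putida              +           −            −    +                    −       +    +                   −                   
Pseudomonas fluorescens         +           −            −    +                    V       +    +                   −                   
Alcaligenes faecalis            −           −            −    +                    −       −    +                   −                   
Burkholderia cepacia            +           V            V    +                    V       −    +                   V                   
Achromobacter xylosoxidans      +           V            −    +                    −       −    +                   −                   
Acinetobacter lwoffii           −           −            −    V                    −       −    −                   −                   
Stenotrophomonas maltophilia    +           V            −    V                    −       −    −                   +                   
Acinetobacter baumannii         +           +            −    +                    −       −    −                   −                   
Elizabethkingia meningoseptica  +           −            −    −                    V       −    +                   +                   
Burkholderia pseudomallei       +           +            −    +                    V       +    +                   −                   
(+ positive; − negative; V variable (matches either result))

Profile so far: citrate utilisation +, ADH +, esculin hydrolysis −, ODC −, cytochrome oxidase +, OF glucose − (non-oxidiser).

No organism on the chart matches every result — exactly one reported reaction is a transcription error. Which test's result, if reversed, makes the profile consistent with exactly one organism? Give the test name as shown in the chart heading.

ADH

As reported, no row in the chart matches all 6 reactions.
Reversing cytochrome oxidase → still no organism matches.
Reversing OF glucose → 4 organisms match (not unique).
Reversing citrate utilisation → still no organism matches.
Reversing ADH (to −) → unique match: Alcaligenes faecalis.
Reversing esculin hydrolysis → still no organism matches.
Reversing ODC → still no organism matches.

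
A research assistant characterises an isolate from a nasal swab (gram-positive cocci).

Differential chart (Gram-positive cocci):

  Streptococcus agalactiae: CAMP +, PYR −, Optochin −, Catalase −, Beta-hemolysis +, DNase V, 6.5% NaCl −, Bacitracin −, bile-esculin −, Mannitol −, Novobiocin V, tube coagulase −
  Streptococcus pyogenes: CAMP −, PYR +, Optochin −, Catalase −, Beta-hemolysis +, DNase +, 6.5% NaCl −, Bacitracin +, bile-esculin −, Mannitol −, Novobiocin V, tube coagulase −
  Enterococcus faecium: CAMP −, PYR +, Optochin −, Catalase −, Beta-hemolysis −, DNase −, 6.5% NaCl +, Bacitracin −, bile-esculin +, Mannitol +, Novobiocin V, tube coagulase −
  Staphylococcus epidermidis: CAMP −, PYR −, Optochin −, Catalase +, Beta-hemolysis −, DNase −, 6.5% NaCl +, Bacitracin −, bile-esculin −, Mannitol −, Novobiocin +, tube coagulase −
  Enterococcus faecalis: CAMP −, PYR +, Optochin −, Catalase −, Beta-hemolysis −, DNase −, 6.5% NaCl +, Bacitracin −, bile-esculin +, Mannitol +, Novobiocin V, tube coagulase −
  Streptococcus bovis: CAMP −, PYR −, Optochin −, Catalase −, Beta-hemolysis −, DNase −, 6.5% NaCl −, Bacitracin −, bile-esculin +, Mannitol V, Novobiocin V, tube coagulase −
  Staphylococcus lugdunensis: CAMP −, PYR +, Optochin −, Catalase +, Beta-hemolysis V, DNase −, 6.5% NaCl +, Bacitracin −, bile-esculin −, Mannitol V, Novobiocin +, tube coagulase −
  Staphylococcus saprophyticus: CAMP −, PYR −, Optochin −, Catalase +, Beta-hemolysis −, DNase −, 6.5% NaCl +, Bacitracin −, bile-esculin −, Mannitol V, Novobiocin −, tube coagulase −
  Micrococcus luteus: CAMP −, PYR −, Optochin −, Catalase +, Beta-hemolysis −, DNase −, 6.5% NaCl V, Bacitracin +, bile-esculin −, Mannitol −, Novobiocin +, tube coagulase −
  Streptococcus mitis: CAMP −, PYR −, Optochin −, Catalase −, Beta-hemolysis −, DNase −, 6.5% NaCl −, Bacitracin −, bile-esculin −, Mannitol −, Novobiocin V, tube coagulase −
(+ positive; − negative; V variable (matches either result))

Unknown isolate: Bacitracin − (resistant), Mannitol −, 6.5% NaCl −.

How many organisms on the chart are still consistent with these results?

3

Mannitol −: excludes Enterococcus faecium, Enterococcus faecalis — 8 left.
Bacitracin −: excludes Streptococcus pyogenes, Micrococcus luteus — 6 left.
6.5% NaCl −: excludes Staphylococcus epidermidis, Staphylococcus lugdunensis, Staphylococcus saprophyticus — 3 left.
Still consistent: Streptococcus agalactiae, Streptococcus bovis, Streptococcus mitis.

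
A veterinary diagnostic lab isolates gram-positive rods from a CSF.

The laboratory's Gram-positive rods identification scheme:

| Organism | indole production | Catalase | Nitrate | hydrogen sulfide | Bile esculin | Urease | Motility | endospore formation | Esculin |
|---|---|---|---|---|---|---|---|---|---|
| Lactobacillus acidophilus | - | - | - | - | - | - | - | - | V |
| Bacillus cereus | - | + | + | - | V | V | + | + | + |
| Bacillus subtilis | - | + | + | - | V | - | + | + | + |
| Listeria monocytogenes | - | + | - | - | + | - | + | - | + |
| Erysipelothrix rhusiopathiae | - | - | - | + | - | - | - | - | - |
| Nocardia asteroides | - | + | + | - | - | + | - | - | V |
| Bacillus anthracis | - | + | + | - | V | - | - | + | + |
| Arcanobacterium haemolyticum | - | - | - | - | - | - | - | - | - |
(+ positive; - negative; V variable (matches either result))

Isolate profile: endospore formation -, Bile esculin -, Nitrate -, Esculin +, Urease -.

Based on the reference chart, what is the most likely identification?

Nitrate -: excludes Bacillus cereus, Bacillus subtilis, Nocardia asteroides, Bacillus anthracis — 4 left.
Urease -: all 4 remaining candidates are consistent.
Esculin +: excludes Erysipelothrix rhusiopathiae, Arcanobacterium haemolyticum — 2 left.
endospore formation -: all 2 remaining candidates are consistent.
Bile esculin -: excludes Listeria monocytogenes — 1 left.

Lactobacillus acidophilus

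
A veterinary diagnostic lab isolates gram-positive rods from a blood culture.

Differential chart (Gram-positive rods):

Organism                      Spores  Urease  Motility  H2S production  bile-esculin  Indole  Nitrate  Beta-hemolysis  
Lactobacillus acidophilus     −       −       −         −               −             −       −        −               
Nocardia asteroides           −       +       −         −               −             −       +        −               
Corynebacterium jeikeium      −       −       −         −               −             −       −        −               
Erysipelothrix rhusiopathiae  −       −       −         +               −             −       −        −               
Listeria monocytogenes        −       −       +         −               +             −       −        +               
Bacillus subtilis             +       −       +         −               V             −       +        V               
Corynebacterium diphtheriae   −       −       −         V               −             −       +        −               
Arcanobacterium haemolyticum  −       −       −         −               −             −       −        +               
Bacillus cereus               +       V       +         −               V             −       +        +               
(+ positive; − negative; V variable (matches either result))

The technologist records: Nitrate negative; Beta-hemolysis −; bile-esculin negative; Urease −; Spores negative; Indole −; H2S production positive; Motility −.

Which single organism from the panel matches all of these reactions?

Erysipelothrix rhusiopathiae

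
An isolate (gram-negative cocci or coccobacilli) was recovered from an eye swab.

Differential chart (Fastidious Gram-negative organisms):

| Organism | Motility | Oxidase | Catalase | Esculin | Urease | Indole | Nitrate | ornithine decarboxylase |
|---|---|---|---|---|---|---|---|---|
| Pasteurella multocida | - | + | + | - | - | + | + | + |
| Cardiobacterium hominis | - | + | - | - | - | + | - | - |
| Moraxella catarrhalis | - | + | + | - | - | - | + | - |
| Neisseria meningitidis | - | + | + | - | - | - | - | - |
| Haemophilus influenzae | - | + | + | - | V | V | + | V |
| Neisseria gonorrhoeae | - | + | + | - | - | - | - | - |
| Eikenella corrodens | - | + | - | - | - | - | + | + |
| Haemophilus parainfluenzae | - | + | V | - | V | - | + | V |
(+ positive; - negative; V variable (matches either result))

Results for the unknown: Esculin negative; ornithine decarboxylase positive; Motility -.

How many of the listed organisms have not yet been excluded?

ornithine decarboxylase +: excludes Cardiobacterium hominis, Moraxella catarrhalis, Neisseria meningitidis, Neisseria gonorrhoeae — 4 left.
Motility -: all 4 remaining candidates are consistent.
Esculin -: all 4 remaining candidates are consistent.
Still consistent: Eikenella corrodens, Haemophilus influenzae, Haemophilus parainfluenzae, Pasteurella multocida.

4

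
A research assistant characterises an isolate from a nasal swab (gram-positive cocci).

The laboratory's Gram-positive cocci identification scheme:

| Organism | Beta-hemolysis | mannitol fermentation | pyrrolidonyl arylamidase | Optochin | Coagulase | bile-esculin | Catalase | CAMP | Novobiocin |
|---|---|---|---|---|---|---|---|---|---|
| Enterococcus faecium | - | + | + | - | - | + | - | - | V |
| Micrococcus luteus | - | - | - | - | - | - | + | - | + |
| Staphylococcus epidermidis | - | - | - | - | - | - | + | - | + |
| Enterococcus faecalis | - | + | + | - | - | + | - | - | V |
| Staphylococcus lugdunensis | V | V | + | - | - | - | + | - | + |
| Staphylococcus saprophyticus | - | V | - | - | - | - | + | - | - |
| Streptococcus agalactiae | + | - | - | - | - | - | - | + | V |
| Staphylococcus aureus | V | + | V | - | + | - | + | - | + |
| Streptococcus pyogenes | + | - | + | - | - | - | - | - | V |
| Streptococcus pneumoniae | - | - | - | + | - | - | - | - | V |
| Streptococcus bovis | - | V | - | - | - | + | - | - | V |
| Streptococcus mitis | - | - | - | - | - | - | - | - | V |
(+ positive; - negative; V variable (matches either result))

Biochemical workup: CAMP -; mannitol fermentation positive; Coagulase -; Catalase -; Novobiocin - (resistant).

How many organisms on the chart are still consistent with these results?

3

CAMP -: excludes Streptococcus agalactiae — 11 left.
Novobiocin -: excludes Micrococcus luteus, Staphylococcus epidermidis, Staphylococcus lugdunensis, Staphylococcus aureus — 7 left.
Catalase -: excludes Staphylococcus saprophyticus — 6 left.
Coagulase -: all 6 remaining candidates are consistent.
mannitol fermentation +: excludes Streptococcus pyogenes, Streptococcus pneumoniae, Streptococcus mitis — 3 left.
Still consistent: Enterococcus faecalis, Enterococcus faecium, Streptococcus bovis.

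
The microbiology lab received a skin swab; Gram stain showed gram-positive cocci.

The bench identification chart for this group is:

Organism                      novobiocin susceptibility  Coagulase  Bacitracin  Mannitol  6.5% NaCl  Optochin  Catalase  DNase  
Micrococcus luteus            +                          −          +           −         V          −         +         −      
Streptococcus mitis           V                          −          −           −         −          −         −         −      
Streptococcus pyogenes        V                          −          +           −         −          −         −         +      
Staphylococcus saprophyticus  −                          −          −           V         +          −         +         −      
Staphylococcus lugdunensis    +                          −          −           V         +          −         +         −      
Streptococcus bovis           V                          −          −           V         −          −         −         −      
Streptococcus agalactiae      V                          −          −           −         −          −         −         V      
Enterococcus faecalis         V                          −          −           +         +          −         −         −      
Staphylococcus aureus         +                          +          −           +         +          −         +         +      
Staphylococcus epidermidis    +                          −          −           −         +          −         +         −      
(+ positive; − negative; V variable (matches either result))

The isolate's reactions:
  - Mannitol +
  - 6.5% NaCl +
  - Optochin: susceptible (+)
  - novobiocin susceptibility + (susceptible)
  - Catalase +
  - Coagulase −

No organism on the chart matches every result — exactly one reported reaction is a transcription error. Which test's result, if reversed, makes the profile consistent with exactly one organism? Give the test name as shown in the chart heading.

As reported, no row in the chart matches all 6 reactions.
Reversing Mannitol → still no organism matches.
Reversing novobiocin susceptibility → still no organism matches.
Reversing Optochin (to −) → unique match: Staphylococcus lugdunensis.
Reversing Coagulase → still no organism matches.
Reversing 6.5% NaCl → still no organism matches.
Reversing Catalase → still no organism matches.

Optochin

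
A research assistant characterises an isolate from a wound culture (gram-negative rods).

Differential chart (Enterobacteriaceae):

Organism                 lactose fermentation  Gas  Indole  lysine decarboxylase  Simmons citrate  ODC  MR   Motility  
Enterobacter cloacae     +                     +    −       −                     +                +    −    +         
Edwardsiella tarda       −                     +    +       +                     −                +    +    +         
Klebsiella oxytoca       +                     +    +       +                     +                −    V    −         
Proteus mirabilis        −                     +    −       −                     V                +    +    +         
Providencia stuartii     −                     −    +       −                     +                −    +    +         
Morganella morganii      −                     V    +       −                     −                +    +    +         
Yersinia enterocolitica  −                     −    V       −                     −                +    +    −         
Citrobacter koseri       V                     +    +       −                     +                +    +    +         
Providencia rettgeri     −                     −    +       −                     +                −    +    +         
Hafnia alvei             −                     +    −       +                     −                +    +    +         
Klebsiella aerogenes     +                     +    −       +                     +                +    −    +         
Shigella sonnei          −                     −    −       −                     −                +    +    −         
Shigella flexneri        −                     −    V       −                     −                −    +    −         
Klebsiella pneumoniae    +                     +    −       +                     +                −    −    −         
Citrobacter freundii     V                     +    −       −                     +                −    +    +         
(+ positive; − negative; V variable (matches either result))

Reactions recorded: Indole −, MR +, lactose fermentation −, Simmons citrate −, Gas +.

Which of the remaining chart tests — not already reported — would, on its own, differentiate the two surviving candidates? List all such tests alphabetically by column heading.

lysine decarboxylase

MR +: excludes Enterobacter cloacae, Klebsiella aerogenes, Klebsiella pneumoniae — 12 left.
Indole −: excludes 6 organisms — 6 left.
Gas +: excludes Yersinia enterocolitica, Shigella sonnei, Shigella flexneri — 3 left.
lactose fermentation −: all 3 remaining candidates are consistent.
Simmons citrate −: excludes Citrobacter freundii — 2 left.
Two candidates remain: Hafnia alvei and Proteus mirabilis.
  lysine decarboxylase: Hafnia alvei +, Proteus mirabilis − — discriminates.
  ODC: + vs + — same for both, does not separate.
  Motility: + vs + — same for both, does not separate.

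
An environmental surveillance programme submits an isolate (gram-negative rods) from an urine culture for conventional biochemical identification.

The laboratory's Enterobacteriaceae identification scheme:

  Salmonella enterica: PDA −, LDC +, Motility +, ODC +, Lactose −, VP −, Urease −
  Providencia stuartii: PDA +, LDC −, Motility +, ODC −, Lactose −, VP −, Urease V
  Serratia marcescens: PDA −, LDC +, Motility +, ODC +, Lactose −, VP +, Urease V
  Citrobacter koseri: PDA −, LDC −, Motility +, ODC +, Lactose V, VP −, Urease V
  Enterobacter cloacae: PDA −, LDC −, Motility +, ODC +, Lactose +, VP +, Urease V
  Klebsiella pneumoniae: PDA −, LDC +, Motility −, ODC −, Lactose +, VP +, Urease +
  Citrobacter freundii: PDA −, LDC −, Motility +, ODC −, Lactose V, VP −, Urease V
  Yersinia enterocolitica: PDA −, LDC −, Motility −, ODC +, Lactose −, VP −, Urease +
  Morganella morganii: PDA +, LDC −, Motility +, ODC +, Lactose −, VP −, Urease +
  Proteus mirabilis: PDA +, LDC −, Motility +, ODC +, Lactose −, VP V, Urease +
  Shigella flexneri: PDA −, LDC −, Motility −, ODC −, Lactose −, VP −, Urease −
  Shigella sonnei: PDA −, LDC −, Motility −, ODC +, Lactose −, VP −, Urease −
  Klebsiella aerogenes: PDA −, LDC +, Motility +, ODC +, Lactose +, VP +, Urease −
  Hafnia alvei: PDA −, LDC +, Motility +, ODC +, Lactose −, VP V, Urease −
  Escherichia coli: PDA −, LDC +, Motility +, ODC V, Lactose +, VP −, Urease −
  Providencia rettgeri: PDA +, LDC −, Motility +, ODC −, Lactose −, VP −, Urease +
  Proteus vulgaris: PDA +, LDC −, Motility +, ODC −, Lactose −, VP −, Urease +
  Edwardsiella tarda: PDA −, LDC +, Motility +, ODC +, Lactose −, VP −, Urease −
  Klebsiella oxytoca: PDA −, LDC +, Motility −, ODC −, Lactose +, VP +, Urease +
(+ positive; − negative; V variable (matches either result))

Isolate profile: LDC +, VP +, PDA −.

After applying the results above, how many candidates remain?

5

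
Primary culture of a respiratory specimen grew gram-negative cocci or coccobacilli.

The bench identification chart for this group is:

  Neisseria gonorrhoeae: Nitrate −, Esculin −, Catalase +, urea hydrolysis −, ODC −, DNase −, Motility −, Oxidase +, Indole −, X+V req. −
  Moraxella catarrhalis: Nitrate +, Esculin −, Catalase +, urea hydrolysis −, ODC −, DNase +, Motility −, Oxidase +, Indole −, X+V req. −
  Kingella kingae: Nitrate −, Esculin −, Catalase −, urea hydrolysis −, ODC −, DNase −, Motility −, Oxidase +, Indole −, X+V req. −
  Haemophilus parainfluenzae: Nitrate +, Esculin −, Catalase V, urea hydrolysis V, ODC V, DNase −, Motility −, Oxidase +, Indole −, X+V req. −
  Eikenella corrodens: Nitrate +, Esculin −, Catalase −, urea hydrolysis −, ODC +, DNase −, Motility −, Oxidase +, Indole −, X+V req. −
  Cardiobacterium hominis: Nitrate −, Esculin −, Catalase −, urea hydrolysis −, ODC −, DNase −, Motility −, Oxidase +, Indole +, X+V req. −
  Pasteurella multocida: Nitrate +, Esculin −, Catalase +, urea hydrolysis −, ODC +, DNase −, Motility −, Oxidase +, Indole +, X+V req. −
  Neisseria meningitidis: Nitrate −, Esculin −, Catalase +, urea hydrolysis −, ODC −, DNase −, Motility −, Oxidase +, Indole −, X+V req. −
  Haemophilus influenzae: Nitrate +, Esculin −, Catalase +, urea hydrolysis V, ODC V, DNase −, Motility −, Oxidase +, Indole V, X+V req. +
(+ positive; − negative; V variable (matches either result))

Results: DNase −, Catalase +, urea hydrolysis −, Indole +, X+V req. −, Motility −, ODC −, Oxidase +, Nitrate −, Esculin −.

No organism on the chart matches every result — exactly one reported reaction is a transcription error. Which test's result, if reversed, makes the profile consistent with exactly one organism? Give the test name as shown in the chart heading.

Catalase

As reported, no row in the chart matches all 10 reactions.
Reversing ODC → still no organism matches.
Reversing Nitrate → still no organism matches.
Reversing Esculin → still no organism matches.
Reversing Oxidase → still no organism matches.
Reversing X+V req. → still no organism matches.
Reversing urea hydrolysis → still no organism matches.
Reversing Motility → still no organism matches.
Reversing Indole → 2 organisms match (not unique).
Reversing DNase → still no organism matches.
Reversing Catalase (to −) → unique match: Cardiobacterium hominis.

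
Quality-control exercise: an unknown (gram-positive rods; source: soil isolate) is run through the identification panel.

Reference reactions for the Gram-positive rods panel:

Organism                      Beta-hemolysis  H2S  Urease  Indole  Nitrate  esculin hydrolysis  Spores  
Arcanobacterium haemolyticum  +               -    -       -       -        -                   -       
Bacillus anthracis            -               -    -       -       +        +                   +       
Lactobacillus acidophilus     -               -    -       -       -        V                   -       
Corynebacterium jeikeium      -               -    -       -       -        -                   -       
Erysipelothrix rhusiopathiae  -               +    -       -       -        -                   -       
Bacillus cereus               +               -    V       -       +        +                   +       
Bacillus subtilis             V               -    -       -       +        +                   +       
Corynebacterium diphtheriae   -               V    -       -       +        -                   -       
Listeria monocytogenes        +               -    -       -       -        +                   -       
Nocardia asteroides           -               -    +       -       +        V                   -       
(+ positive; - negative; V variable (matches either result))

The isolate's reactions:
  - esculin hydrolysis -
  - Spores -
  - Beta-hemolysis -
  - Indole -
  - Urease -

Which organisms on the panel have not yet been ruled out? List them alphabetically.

Corynebacterium diphtheriae, Corynebacterium jeikeium, Erysipelothrix rhusiopathiae, Lactobacillus acidophilus

Indole -: all 10 remaining candidates are consistent.
Urease -: excludes Nocardia asteroides — 9 left.
Spores -: excludes Bacillus anthracis, Bacillus cereus, Bacillus subtilis — 6 left.
esculin hydrolysis -: excludes Listeria monocytogenes — 5 left.
Beta-hemolysis -: excludes Arcanobacterium haemolyticum — 4 left.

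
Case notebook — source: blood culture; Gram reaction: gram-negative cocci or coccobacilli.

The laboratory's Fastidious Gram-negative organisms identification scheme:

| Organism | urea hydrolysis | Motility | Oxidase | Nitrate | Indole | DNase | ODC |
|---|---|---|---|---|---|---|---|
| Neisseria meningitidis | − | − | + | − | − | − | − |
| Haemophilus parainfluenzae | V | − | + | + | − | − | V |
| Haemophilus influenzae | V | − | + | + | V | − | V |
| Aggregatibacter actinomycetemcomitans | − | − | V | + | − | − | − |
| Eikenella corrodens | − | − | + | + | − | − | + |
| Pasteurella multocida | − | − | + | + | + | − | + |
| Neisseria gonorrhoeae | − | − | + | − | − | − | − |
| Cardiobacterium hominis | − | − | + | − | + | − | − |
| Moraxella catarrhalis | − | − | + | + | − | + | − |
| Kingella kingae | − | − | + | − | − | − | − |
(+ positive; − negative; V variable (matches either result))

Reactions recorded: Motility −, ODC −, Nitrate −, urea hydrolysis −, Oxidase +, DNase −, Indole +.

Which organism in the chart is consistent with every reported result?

urea hydrolysis −: all 10 remaining candidates are consistent.
Oxidase +: all 10 remaining candidates are consistent.
Indole +: excludes 7 organisms — 3 left.
Nitrate −: excludes Haemophilus influenzae, Pasteurella multocida — 1 left.
ODC −: the one remaining candidate is consistent.
DNase −: the one remaining candidate is consistent.
Motility −: the one remaining candidate is consistent.

Cardiobacterium hominis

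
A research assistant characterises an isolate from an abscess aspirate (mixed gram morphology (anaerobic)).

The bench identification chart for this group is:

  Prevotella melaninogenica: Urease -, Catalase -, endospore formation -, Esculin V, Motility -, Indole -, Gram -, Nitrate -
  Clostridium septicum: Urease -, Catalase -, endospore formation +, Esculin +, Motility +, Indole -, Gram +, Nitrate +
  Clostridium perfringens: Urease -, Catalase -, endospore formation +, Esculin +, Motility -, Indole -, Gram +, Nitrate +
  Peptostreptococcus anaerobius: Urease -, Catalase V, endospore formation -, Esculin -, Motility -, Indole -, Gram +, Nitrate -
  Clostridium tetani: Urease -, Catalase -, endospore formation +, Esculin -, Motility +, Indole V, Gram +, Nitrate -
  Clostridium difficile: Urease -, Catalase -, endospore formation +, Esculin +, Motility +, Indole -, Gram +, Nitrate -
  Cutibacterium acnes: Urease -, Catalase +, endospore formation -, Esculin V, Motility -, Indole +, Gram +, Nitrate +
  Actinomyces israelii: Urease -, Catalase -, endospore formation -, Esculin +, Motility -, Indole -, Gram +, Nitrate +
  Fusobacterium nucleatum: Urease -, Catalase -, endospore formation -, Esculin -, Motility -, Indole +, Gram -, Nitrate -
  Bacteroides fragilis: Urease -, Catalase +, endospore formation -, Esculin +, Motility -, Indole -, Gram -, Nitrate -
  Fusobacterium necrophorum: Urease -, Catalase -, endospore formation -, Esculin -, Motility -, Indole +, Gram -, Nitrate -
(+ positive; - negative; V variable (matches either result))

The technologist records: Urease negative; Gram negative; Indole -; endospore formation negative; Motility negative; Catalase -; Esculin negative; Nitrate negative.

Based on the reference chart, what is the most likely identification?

Gram -: excludes 7 organisms — 4 left.
Indole -: excludes Fusobacterium nucleatum, Fusobacterium necrophorum — 2 left.
Nitrate -: all 2 remaining candidates are consistent.
Catalase -: excludes Bacteroides fragilis — 1 left.
Motility -: the one remaining candidate is consistent.
Urease -: the one remaining candidate is consistent.
Esculin -: the one remaining candidate is consistent.
endospore formation -: the one remaining candidate is consistent.

Prevotella melaninogenica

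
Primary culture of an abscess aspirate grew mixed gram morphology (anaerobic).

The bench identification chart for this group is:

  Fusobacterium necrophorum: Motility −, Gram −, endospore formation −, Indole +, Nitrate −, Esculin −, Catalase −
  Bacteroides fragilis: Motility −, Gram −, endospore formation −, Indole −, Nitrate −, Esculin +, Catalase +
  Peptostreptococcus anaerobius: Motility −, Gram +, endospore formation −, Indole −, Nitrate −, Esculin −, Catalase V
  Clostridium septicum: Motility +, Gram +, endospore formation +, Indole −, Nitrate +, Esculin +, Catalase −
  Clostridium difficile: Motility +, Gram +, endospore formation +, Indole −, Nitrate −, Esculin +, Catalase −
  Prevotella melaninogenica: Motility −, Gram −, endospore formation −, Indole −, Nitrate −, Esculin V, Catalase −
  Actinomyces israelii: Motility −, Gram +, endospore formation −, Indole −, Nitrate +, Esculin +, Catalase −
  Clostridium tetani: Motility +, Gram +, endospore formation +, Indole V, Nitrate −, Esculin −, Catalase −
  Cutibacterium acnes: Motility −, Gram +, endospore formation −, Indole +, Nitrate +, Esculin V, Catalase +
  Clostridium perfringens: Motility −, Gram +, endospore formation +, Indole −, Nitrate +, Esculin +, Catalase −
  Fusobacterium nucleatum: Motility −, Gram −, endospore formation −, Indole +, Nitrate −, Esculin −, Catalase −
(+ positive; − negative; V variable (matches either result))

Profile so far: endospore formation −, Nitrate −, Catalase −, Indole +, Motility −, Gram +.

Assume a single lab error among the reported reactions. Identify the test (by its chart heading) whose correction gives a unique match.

Indole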